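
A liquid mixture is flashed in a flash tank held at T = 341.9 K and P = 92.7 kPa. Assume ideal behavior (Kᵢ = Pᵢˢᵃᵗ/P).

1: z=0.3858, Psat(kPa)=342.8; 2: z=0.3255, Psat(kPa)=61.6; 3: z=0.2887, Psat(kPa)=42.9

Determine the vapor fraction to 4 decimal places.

ψ = 0.6500

Raoult's law: Kᵢ = Pᵢˢᵃᵗ/P = Pᵢˢᵃᵗ/92.7.
  K_1 = 342.8/92.7 = 3.697950, K_2 = 61.6/92.7 = 0.664509, K_3 = 42.9/92.7 = 0.462783
Material balance + equilibrium reduce to Σ zᵢ(Kᵢ−1)/(1+ψ(Kᵢ−1)) = 0.
g(0) = ΣzᵢKᵢ − 1 = 0.7766 and g(1) = 1 − Σzᵢ/Kᵢ = -0.2180, so a root lies in (0, 1).
Newton–Raphson from ψ = 0.5:
  ψ = 0.5000: g = 0.09985, g' = -0.7176 → ψ = 0.6391
  ψ = 0.6391: g = 0.00685, g' = -0.6310 → ψ = 0.6500
Converged at ψ = 0.6500.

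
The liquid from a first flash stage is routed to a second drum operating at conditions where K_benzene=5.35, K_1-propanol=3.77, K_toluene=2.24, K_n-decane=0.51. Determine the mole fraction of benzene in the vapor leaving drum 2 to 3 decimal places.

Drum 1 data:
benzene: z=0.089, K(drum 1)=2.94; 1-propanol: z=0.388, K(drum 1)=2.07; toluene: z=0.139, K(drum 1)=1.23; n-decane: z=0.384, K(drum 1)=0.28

y_benzene (drum 2) = 0.067

Drum 1:
Material balance + equilibrium reduce to Σ zᵢ(Kᵢ−1)/(1+ψ₁(Kᵢ−1)) = 0.
g(0) = ΣzᵢKᵢ − 1 = 0.343 and g(1) = 1 − Σzᵢ/Kᵢ = -0.702, so a root lies in (0, 1).
Newton iteration, ψ₁⁰ = 0.5:
  ψ₁ = 0.500: g = -0.0452, g' = -0.767 → ψ₁ = 0.441
  ψ₁ = 0.441: g = -0.0010, g' = -0.736 → ψ₁ = 0.440
Converged at ψ₁ = 0.440.
Drum-1 compositions:
  benzene: x = 0.048, y = 0.141
  1-propanol: x = 0.264, y = 0.546
  toluene: x = 0.126, y = 0.155
  n-decane: x = 0.562, y = 0.157
Drum-2 feed = drum-1 liquid: z₂ = (0.0480, 0.2639, 0.1262, 0.5619).
Drum 2:
Newton–Raphson from ψ₂ = 0.5:
  ψ₂ = 0.500: g = 0.1042, g' = -0.757 → ψ₂ = 0.638
  ψ₂ = 0.638: g = 0.0065, g' = -0.674 → ψ₂ = 0.647
Converged at ψ₂ = 0.647.
  benzene: x = 0.013, y = 0.067
  1-propanol: x = 0.094, y = 0.356
  toluene: x = 0.070, y = 0.157
  n-decane: x = 0.823, y = 0.420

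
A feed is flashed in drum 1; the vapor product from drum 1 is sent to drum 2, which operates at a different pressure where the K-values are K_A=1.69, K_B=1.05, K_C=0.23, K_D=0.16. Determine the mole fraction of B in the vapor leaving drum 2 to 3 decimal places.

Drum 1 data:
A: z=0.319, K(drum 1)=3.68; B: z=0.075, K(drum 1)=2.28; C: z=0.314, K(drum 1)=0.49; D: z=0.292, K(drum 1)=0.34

Drum 1:
Newton iteration, ψ₁⁰ = 0.5:
  ψ₁ = 0.500: g = -0.0787, g' = -0.895 → ψ₁ = 0.412
  ψ₁ = 0.412: g = 0.0017, g' = -0.941 → ψ₁ = 0.414
Converged at ψ₁ = 0.414.
Drum-1 compositions:
  A: x = 0.151, y = 0.557
  B: x = 0.049, y = 0.112
  C: x = 0.398, y = 0.195
  D: x = 0.402, y = 0.137
Drum-2 feed = drum-1 vapor: z₂ = (0.5566, 0.1118, 0.1950, 0.1366).
Drum 2:
Material balance + equilibrium reduce to Σ zᵢ(Kᵢ−1)/(1+ψ₂(Kᵢ−1)) = 0.
g(0) = ΣzᵢKᵢ − 1 = 0.125 and g(1) = 1 − Σzᵢ/Kᵢ = -1.137, so a root lies in (0, 1).
Newton iteration, ψ₂⁰ = 0.49:
  ψ₂ = 0.490: g = -0.1437, g' = -0.725 → ψ₂ = 0.292
  ψ₂ = 0.292: g = -0.0205, g' = -0.545 → ψ₂ = 0.254
Converged at ψ₂ = 0.254.
  A: x = 0.474, y = 0.801
  B: x = 0.110, y = 0.116
  C: x = 0.242, y = 0.056
  D: x = 0.174, y = 0.028

y_B (drum 2) = 0.116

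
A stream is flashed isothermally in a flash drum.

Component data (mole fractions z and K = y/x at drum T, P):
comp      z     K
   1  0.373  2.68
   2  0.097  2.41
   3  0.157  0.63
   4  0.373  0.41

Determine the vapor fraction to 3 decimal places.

Material balance + equilibrium reduce to Σ zᵢ(Kᵢ−1)/(1+ψ(Kᵢ−1)) = 0.
Feasibility: ΣzᵢKᵢ = 1.485, Σzᵢ/Kᵢ = 1.338 — both > 1, two phases present.
Newton iteration, ψ⁰ = 0.5:
  ψ = 0.500: g = 0.0374, g' = -0.671 → ψ = 0.556
Converged at ψ = 0.556.

ψ = 0.556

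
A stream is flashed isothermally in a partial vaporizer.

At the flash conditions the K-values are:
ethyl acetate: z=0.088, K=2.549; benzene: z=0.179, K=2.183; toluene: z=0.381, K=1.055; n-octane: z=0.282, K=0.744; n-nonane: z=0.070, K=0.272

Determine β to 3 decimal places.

β = 0.731

Material balance + equilibrium reduce to Σ zᵢ(Kᵢ−1)/(1+β(Kᵢ−1)) = 0.
Feasibility: ΣzᵢKᵢ = 1.246, Σzᵢ/Kᵢ = 1.114 — both > 1, two phases present.
Newton–Raphson from β = 0.31:
  β = 0.310: g = 0.1234, g' = -0.315 → β = 0.701
  β = 0.701: g = 0.0091, g' = -0.307 → β = 0.731
Converged at β = 0.731.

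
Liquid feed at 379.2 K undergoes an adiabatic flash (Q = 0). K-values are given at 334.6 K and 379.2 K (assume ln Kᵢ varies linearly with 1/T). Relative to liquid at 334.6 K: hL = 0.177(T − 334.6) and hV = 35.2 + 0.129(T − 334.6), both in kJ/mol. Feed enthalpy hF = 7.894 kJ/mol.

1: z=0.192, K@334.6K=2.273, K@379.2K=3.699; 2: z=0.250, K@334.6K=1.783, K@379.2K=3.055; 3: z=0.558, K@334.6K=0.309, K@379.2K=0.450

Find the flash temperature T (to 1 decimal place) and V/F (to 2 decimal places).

T = 342.0 K, V/F = 0.19

Adiabatic flash: solve Rachford–Rice at each trial T, then check hF = ψ·hV(T) + (1−ψ)·hL(T).
  T = 334.6 K: K = (2.273, 1.783, 0.309), RR gives ψ = 0.077, H_out = 2.709 kJ/mol
  T = 379.2 K: K = (3.699, 3.055, 0.450), RR gives ψ = 0.562, H_out = 26.478 kJ/mol
  T = 356.9 K: K = (2.944, 2.373, 0.377), RR gives ψ = 0.362, H_out = 16.295 kJ/mol
  T = 345.8 K: K = (2.599, 2.068, 0.343), RR gives ψ = 0.239, H_out = 10.254 kJ/mol
  T = 340.2 K: K = (2.433, 1.923, 0.326), RR gives ψ = 0.164, H_out = 6.725 kJ/mol
  T = 343.0 K: K = (2.516, 1.995, 0.334), RR gives ψ = 0.203, H_out = 8.541 kJ/mol
  T = 341.6 K: K = (2.474, 1.958, 0.330), RR gives ψ = 0.184, H_out = 7.647 kJ/mol
Linear interpolation between T = 341.6 (H_out = 7.647) and T = 343.0 (H_out = 8.541) on hF = 7.894 gives T ≈ 342.0 K, at which ψ = 0.19.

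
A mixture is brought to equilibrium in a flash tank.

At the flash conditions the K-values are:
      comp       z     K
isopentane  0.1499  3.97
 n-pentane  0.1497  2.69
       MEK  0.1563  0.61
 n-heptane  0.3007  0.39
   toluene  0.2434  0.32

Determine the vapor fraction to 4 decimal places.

Let ψ = V/F and solve Σ zᵢ(Kᵢ−1)/(1+ψ(Kᵢ−1)) = 0.
g(0) = ΣzᵢKᵢ − 1 = 0.2883 and g(1) = 1 − Σzᵢ/Kᵢ = -0.8813, so a root lies in (0, 1).
Newton–Raphson from ψ = 0.5:
  ψ = 0.5000: g = -0.27414, g' = -0.8664 → ψ = 0.1836
  ψ = 0.1836: g = 0.01985, g' = -1.1192 → ψ = 0.2013
  ψ = 0.2013: g = 0.00035, g' = -1.0804 → ψ = 0.2017
Converged at ψ = 0.2017.

ψ = 0.2017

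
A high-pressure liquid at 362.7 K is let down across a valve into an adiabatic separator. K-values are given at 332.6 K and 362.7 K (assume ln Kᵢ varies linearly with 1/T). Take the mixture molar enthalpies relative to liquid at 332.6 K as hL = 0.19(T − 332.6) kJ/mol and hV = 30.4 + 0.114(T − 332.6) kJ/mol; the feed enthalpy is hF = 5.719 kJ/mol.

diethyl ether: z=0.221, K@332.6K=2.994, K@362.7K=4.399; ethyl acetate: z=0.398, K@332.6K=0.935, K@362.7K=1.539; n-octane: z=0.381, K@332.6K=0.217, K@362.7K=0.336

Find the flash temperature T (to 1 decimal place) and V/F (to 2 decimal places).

Adiabatic flash: solve Rachford–Rice at each trial T, then check hF = ψ·hV(T) + (1−ψ)·hL(T).
  T = 332.6 K: K = (2.994, 0.935, 0.217), RR gives ψ = 0.120, H_out = 3.657 kJ/mol
  T = 362.7 K: K = (4.399, 1.539, 0.336), RR gives ψ = 0.586, H_out = 22.192 kJ/mol
  T = 347.6 K: K = (3.657, 1.212, 0.272), RR gives ψ = 0.364, H_out = 13.486 kJ/mol
  T = 340.1 K: K = (3.316, 1.067, 0.244), RR gives ψ = 0.244, H_out = 8.707 kJ/mol
  T = 336.4 K: K = (3.155, 1.001, 0.230), RR gives ψ = 0.184, H_out = 6.249 kJ/mol
  T = 334.5 K: K = (3.074, 0.967, 0.224), RR gives ψ = 0.152, H_out = 4.962 kJ/mol
Linear interpolation between T = 334.5 (H_out = 4.962) and T = 336.4 (H_out = 6.249) on hF = 5.719 gives T ≈ 335.6 K, at which ψ = 0.17.

T = 335.6 K, V/F = 0.17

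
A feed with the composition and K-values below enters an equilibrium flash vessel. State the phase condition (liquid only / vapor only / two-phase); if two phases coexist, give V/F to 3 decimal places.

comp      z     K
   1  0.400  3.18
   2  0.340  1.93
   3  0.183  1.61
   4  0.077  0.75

ΣzᵢKᵢ = 2.281; Σzᵢ/Kᵢ = 0.518.
Since Σzᵢ/Kᵢ < 1 the mixture is above its dew point — single vapor phase.

vapor only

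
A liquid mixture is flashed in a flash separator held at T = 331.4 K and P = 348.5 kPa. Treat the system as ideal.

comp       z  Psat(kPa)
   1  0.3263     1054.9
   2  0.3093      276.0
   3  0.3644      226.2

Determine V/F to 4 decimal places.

V/F = 0.7911

Raoult's law: Kᵢ = Pᵢˢᵃᵗ/P = Pᵢˢᵃᵗ/348.5.
  K_1 = 1054.9/348.5 = 3.026973, K_2 = 276.0/348.5 = 0.791966, K_3 = 226.2/348.5 = 0.649067
Rachford–Rice: g(V/F) = Σ zᵢ(Kᵢ−1)/(1+V/F(Kᵢ−1)) = 0.
Feasibility: ΣzᵢKᵢ = 1.4692, Σzᵢ/Kᵢ = 1.0598 — both > 1, two phases present.
Newton iteration, V/F⁰ = 0.5:
  V/F = 0.5000: g = 0.10158, g' = -0.4134 → V/F = 0.7457
  V/F = 0.7457: g = 0.01397, g' = -0.3136 → V/F = 0.7903
  V/F = 0.7903: g = 0.00024, g' = -0.3031 → V/F = 0.7911
Converged at V/F = 0.7911.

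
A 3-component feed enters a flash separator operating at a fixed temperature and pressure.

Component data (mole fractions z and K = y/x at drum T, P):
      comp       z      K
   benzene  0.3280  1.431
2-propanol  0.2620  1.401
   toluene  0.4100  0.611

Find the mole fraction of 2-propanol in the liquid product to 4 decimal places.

Newton iteration, β⁰ = 0.5:
  β = 0.5000: g = 0.00582, g' = -0.1661 → β = 0.5350
  β = 0.5350: g = -0.00003, g' = -0.1677 → β = 0.5349
Converged at β = 0.5349.
Compositions from xᵢ = zᵢ/(1+β(Kᵢ−1)), yᵢ = Kᵢxᵢ:
  benzene: x = 0.2666, y = 0.3814
  2-propanol: x = 0.2157, y = 0.3022
  toluene: x = 0.5177, y = 0.3163

x_2-propanol = 0.2157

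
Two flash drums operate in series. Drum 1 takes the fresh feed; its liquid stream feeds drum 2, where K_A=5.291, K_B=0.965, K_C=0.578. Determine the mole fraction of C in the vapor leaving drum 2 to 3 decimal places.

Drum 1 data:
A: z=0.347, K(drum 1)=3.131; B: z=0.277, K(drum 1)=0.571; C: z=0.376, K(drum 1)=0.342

y_C (drum 2) = 0.354

Drum 1:
Rachford–Rice: g(ψ₁) = Σ zᵢ(Kᵢ−1)/(1+ψ₁(Kᵢ−1)) = 0.
Check two-phase: ΣzᵢKᵢ = 1.373 > 1 and Σzᵢ/Kᵢ = 1.695 > 1, so g(0) = 0.373 > 0 and g(1) = -0.695 < 0.
Iterate (Newton) starting at ψ₁ = 0.45:
  ψ₁ = 0.450: g = -0.1213, g' = -0.817 → ψ₁ = 0.302
  ψ₁ = 0.302: g = 0.0049, g' = -0.905 → ψ₁ = 0.307
Converged at ψ₁ = 0.307.
Drum-1 compositions:
  A: x = 0.210, y = 0.657
  B: x = 0.319, y = 0.182
  C: x = 0.471, y = 0.161
Drum-2 feed = drum-1 liquid: z₂ = (0.2097, 0.3190, 0.4712).
Drum 2:
Newton–Raphson from ψ₂ = 0.5:
  ψ₂ = 0.500: g = 0.0227, g' = -0.526 → ψ₂ = 0.543
  ψ₂ = 0.543: g = 0.0008, g' = -0.490 → ψ₂ = 0.545
Converged at ψ₂ = 0.545.
  A: x = 0.063, y = 0.332
  B: x = 0.325, y = 0.314
  C: x = 0.612, y = 0.354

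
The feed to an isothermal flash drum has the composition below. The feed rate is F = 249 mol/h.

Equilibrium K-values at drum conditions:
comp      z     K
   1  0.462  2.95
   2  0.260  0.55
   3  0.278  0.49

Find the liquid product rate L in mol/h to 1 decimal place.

L = 79.0 mol/h

Newton–Raphson from V/F = 0.5:
  V/F = 0.500: g = 0.1149, g' = -0.668 → V/F = 0.672
  V/F = 0.672: g = 0.0066, g' = -0.605 → V/F = 0.683
Converged at V/F = 0.683.
Then V = V/F·F = 0.6828·249 = 170.0 mol/h and L = F − V = 79.0 mol/h.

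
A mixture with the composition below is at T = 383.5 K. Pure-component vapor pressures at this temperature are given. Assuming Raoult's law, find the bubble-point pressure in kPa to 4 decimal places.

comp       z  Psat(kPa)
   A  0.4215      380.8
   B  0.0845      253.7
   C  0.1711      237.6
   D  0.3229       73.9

Pbub = 246.4605 kPa

At the bubble point ψ → 0, so ΣzᵢKᵢ = 1 with Kᵢ = Pᵢˢᵃᵗ/P ⇒ P = ΣzᵢPᵢˢᵃᵗ.
P = 0.4215·380.8 + 0.0845·253.7 + 0.1711·237.6 + 0.3229·73.9 = 246.4605 kPa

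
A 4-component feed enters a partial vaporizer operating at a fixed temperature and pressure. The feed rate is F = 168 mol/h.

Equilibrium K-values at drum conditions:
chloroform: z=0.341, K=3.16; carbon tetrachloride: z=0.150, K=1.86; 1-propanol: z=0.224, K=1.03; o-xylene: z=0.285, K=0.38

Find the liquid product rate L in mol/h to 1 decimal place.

L = 33.0 mol/h

Newton–Raphson from V/F = 0.45:
  V/F = 0.450: g = 0.2281, g' = -0.678 → V/F = 0.787
  V/F = 0.787: g = 0.0116, g' = -0.675 → V/F = 0.804
  V/F = 0.804: g = -0.0001, g' = -0.687 → V/F = 0.803
Converged at V/F = 0.803.
Then V = V/F·F = 0.8035·168 = 135.0 mol/h and L = F − V = 33.0 mol/h.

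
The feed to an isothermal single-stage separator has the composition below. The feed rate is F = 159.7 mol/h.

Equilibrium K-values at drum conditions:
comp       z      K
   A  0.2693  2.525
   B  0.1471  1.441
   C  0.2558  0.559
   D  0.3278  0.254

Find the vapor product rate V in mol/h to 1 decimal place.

Rachford–Rice: g(ψ) = Σ zᵢ(Kᵢ−1)/(1+ψ(Kᵢ−1)) = 0.
Feasibility: ΣzᵢKᵢ = 1.1182, Σzᵢ/Kᵢ = 1.9569 — both > 1, two phases present.
Iterate (Newton) starting at ψ = 0.64:
  ψ = 0.6400: g = -0.36670, g' = -0.9424 → ψ = 0.2509
  ψ = 0.2509: g = -0.07225, g' = -0.6898 → ψ = 0.1462
  ψ = 0.1462: g = 0.00173, g' = -0.7307 → ψ = 0.1485
Converged at ψ = 0.1485.
Then V = ψ·F = 0.1485·159.7 = 23.7 mol/h and L = F − V = 136.0 mol/h.

V = 23.7 mol/h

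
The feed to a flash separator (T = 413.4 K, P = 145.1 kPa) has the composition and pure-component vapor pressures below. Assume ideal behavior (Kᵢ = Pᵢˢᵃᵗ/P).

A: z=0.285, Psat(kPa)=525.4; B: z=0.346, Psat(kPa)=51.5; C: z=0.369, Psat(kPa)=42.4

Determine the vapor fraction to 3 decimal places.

ψ = 0.148

Raoult's law: Kᵢ = Pᵢˢᵃᵗ/P = Pᵢˢᵃᵗ/145.1.
  K_A = 525.4/145.1 = 3.62095, K_B = 51.5/145.1 = 0.35493, K_C = 42.4/145.1 = 0.29221
Material balance + equilibrium reduce to Σ zᵢ(Kᵢ−1)/(1+ψ(Kᵢ−1)) = 0.
g(0) = ΣzᵢKᵢ − 1 = 0.263 and g(1) = 1 − Σzᵢ/Kᵢ = -1.316, so a root lies in (0, 1).
Newton iteration, ψ⁰ = 0.49:
  ψ = 0.490: g = -0.3992, g' = -1.116 → ψ = 0.132
  ψ = 0.132: g = 0.0223, g' = -1.476 → ψ = 0.148
Converged at ψ = 0.148.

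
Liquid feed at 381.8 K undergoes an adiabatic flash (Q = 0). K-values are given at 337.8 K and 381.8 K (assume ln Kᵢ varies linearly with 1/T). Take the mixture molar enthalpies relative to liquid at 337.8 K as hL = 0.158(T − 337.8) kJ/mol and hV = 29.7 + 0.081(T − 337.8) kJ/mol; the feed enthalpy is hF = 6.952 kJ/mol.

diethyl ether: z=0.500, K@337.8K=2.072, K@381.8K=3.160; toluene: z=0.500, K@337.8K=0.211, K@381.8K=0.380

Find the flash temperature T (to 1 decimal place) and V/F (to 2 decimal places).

T = 341.8 K, V/F = 0.21

Adiabatic flash: solve Rachford–Rice at each trial T, then check hF = ψ·hV(T) + (1−ψ)·hL(T).
  T = 337.8 K: K = (2.072, 0.211), RR gives ψ = 0.167, H_out = 4.969 kJ/mol
  T = 381.8 K: K = (3.160, 0.380), RR gives ψ = 0.575, H_out = 22.081 kJ/mol
  T = 359.8 K: K = (2.592, 0.288), RR gives ψ = 0.388, H_out = 14.356 kJ/mol
  T = 348.8 K: K = (2.326, 0.248), RR gives ψ = 0.288, H_out = 10.036 kJ/mol
  T = 343.3 K: K = (2.197, 0.229), RR gives ψ = 0.231, H_out = 7.628 kJ/mol
  T = 340.6 K: K = (2.135, 0.220), RR gives ψ = 0.201, H_out = 6.359 kJ/mol
  T = 342.0 K: K = (2.167, 0.225), RR gives ψ = 0.217, H_out = 7.025 kJ/mol
Linear interpolation between T = 340.6 (H_out = 6.359) and T = 342.0 (H_out = 7.025) on hF = 6.952 gives T ≈ 341.8 K, at which ψ = 0.21.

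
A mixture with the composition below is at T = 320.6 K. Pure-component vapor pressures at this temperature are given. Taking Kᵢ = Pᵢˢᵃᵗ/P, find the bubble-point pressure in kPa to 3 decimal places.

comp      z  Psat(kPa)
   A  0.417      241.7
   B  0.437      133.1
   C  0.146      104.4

At the bubble point ψ → 0, so ΣzᵢKᵢ = 1 with Kᵢ = Pᵢˢᵃᵗ/P ⇒ P = ΣzᵢPᵢˢᵃᵗ.
P = 0.417·241.7 + 0.437·133.1 + 0.146·104.4 = 174.196 kPa

Pbub = 174.196 kPa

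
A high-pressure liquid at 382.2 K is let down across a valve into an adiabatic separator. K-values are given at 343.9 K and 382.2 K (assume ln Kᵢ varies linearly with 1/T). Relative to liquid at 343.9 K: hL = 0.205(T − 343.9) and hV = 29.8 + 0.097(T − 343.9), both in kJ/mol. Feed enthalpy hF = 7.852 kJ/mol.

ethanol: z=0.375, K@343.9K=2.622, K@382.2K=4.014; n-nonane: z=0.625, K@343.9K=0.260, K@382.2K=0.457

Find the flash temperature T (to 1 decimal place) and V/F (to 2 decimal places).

Adiabatic flash: solve Rachford–Rice at each trial T, then check hF = ψ·hV(T) + (1−ψ)·hL(T).
  T = 343.9 K: K = (2.622, 0.260), RR gives ψ = 0.121, H_out = 3.619 kJ/mol
  T = 382.2 K: K = (4.014, 0.457), RR gives ψ = 0.483, H_out = 20.253 kJ/mol
  T = 363.0 K: K = (3.279, 0.350), RR gives ψ = 0.302, H_out = 12.301 kJ/mol
  T = 353.4 K: K = (2.939, 0.302), RR gives ψ = 0.215, H_out = 8.143 kJ/mol
  T = 348.6 K: K = (2.777, 0.280), RR gives ψ = 0.169, H_out = 5.926 kJ/mol
  T = 351.0 K: K = (2.857, 0.291), RR gives ψ = 0.193, H_out = 7.050 kJ/mol
Linear interpolation between T = 351.0 (H_out = 7.050) and T = 353.4 (H_out = 8.143) on hF = 7.852 gives T ≈ 352.8 K, at which ψ = 0.21.

T = 352.8 K, V/F = 0.21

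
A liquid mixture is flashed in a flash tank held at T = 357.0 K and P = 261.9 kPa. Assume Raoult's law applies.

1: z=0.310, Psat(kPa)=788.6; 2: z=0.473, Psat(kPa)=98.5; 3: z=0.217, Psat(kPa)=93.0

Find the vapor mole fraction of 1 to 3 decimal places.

y_1 = 0.719

Raoult's law: Kᵢ = Pᵢˢᵃᵗ/P = Pᵢˢᵃᵗ/261.9.
  K_1 = 788.6/261.9 = 3.01107, K_2 = 98.5/261.9 = 0.37610, K_3 = 93.0/261.9 = 0.35510
Iterate (Newton) starting at ψ = 0.53:
  ψ = 0.530: g = -0.3517, g' = -0.913 → ψ = 0.145
  ψ = 0.145: g = 0.0041, g' = -1.084 → ψ = 0.149
Converged at ψ = 0.149.
Compositions from xᵢ = zᵢ/(1+ψ(Kᵢ−1)), yᵢ = Kᵢxᵢ:
  1: x = 0.239, y = 0.719
  2: x = 0.521, y = 0.196
  3: x = 0.240, y = 0.085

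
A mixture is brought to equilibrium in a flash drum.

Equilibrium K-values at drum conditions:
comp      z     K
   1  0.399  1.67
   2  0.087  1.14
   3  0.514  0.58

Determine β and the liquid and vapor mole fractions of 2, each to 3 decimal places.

β = 0.248, x_2 = 0.084, y_2 = 0.096

Let β = V/F and solve Σ zᵢ(Kᵢ−1)/(1+β(Kᵢ−1)) = 0.
Check two-phase: ΣzᵢKᵢ = 1.064 > 1 and Σzᵢ/Kᵢ = 1.201 > 1, so g(0) = 0.064 > 0 and g(1) = -0.201 < 0.
Iterate (Newton) starting at β = 0.66:
  β = 0.660: g = -0.1022, g' = -0.261 → β = 0.269
  β = 0.269: g = -0.0051, g' = -0.245 → β = 0.248
Converged at β = 0.248.
Compositions from xᵢ = zᵢ/(1+β(Kᵢ−1)), yᵢ = Kᵢxᵢ:
  1: x = 0.342, y = 0.571
  2: x = 0.084, y = 0.096
  3: x = 0.574, y = 0.333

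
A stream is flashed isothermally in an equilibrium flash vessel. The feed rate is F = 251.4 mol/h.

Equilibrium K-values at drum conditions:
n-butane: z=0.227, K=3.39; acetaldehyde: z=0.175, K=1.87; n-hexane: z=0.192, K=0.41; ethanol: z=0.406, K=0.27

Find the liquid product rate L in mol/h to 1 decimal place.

Material balance + equilibrium reduce to Σ zᵢ(Kᵢ−1)/(1+ψ(Kᵢ−1)) = 0.
Check two-phase: ΣzᵢKᵢ = 1.285 > 1 and Σzᵢ/Kᵢ = 2.133 > 1, so g(0) = 0.285 > 0 and g(1) = -1.133 < 0.
Iterate (Newton) starting at ψ = 0.5:
  ψ = 0.500: g = -0.2742, g' = -1.004 → ψ = 0.227
  ψ = 0.227: g = -0.0073, g' = -1.037 → ψ = 0.220
Converged at ψ = 0.220.
Then V = ψ·F = 0.2201·251.4 = 55.3 mol/h and L = F − V = 196.1 mol/h.

L = 196.1 mol/h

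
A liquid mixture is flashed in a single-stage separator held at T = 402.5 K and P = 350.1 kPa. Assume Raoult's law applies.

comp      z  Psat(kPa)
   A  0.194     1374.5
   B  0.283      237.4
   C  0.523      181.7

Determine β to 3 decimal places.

Raoult's law: Kᵢ = Pᵢˢᵃᵗ/P = Pᵢˢᵃᵗ/350.1.
  K_A = 1374.5/350.1 = 3.92602, K_B = 237.4/350.1 = 0.67809, K_C = 181.7/350.1 = 0.51899
Let β = V/F and solve Σ zᵢ(Kᵢ−1)/(1+β(Kᵢ−1)) = 0.
Check two-phase: ΣzᵢKᵢ = 1.225 > 1 and Σzᵢ/Kᵢ = 1.474 > 1, so g(0) = 0.225 > 0 and g(1) = -0.474 < 0.
Newton iteration, β⁰ = 0.43:
  β = 0.430: g = -0.1715, g' = -0.558 → β = 0.122
  β = 0.122: g = 0.0559, g' = -1.069 → β = 0.175
  β = 0.175: g = 0.0045, g' = -0.905 → β = 0.180
Converged at β = 0.180.

β = 0.180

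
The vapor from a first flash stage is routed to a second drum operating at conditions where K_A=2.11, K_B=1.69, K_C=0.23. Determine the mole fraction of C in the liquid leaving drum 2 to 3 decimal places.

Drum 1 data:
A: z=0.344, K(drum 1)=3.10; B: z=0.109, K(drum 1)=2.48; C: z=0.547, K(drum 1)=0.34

x_C (drum 2) = 0.565

Drum 1:
Let ψ₁ = V/F and solve Σ zᵢ(Kᵢ−1)/(1+ψ₁(Kᵢ−1)) = 0.
Feasibility: ΣzᵢKᵢ = 1.523, Σzᵢ/Kᵢ = 1.764 — both > 1, two phases present.
Newton–Raphson from ψ₁ = 0.66:
  ψ₁ = 0.660: g = -0.2553, g' = -1.076 → ψ₁ = 0.423
  ψ₁ = 0.423: g = -0.0187, g' = -0.974 → ψ₁ = 0.403
Converged at ψ₁ = 0.403.
Drum-1 compositions:
  A: x = 0.186, y = 0.577
  B: x = 0.068, y = 0.169
  C: x = 0.746, y = 0.253
Drum-2 feed = drum-1 vapor: z₂ = (0.5773, 0.1693, 0.2535).
Drum 2:
Material balance + equilibrium reduce to Σ zᵢ(Kᵢ−1)/(1+ψ₂(Kᵢ−1)) = 0.
Check two-phase: ΣzᵢKᵢ = 1.562 > 1 and Σzᵢ/Kᵢ = 1.476 > 1, so g(0) = 0.562 > 0 and g(1) = -0.476 < 0.
Newton–Raphson from ψ₂ = 0.56:
  ψ₂ = 0.560: g = 0.1362, g' = -0.777 → ψ₂ = 0.735
  ψ₂ = 0.735: g = -0.0197, g' = -1.050 → ψ₂ = 0.717
  ψ₂ = 0.717: g = -0.0004, g' = -1.005 → ψ₂ = 0.716
Converged at ψ₂ = 0.716.
  A: x = 0.322, y = 0.679
  B: x = 0.113, y = 0.191
  C: x = 0.565, y = 0.130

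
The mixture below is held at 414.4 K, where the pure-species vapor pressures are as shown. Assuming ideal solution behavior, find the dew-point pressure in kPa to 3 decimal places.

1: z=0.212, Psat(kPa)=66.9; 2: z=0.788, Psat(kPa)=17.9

At the dew point ψ → 1, so Σzᵢ/Kᵢ = 1 with Kᵢ = Pᵢˢᵃᵗ/P ⇒ 1/P = Σzᵢ/Pᵢˢᵃᵗ.
1/P = 0.212/66.9 + 0.788/17.9 = 0.047191 ⇒ P = 21.190 kPa

Pdew = 21.190 kPa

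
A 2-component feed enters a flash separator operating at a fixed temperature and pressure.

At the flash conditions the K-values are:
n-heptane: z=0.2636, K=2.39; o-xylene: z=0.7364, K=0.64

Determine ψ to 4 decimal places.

ψ = 0.2024

Binary case is linear: z₁(K₁−1)(1+ψ(K₂−1)) + z₂(K₂−1)(1+ψ(K₁−1)) = 0
⇒ ψ = [z₁(K₁−1)+z₂(K₂−1)] / [−(K₁−1)(K₂−1)] = 0.10130/0.50040 = 0.2024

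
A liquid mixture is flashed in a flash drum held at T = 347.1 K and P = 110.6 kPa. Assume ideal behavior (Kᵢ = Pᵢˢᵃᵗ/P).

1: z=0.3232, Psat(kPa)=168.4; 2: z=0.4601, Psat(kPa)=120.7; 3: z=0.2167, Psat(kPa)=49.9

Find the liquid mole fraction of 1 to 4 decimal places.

Raoult's law: Kᵢ = Pᵢˢᵃᵗ/P = Pᵢˢᵃᵗ/110.6.
  K_1 = 168.4/110.6 = 1.522604, K_2 = 120.7/110.6 = 1.091320, K_3 = 49.9/110.6 = 0.451175
Rachford–Rice: g(β) = Σ zᵢ(Kᵢ−1)/(1+β(Kᵢ−1)) = 0.
g(0) = ΣzᵢKᵢ − 1 = 0.0920 and g(1) = 1 − Σzᵢ/Kᵢ = -0.1142, so a root lies in (0, 1).
Newton–Raphson from β = 0.5:
  β = 0.5000: g = 0.01019, g' = -0.1830 → β = 0.5557
  β = 0.5557: g = -0.00023, g' = -0.1916 → β = 0.5545
Converged at β = 0.5545.
Compositions from xᵢ = zᵢ/(1+β(Kᵢ−1)), yᵢ = Kᵢxᵢ:
  1: x = 0.2506, y = 0.3815
  2: x = 0.4379, y = 0.4779
  3: x = 0.3115, y = 0.1405

x_1 = 0.2506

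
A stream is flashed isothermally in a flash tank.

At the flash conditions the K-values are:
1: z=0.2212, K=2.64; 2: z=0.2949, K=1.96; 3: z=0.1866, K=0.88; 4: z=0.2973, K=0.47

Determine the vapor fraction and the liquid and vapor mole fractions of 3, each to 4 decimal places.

Material balance + equilibrium reduce to Σ zᵢ(Kᵢ−1)/(1+ψ(Kᵢ−1)) = 0.
Feasibility: ΣzᵢKᵢ = 1.4659, Σzᵢ/Kᵢ = 1.0788 — both > 1, two phases present.
Newton iteration, ψ⁰ = 0.5:
  ψ = 0.5000: g = 0.15241, g' = -0.4613 → ψ = 0.8304
  ψ = 0.8304: g = 0.00483, g' = -0.4605 → ψ = 0.8409
  ψ = 0.8409: g = -0.00002, g' = -0.4634 → ψ = 0.8408
Converged at ψ = 0.8408.
Compositions from xᵢ = zᵢ/(1+ψ(Kᵢ−1)), yᵢ = Kᵢxᵢ:
  1: x = 0.0930, y = 0.2455
  2: x = 0.1632, y = 0.3198
  3: x = 0.2075, y = 0.1826
  4: x = 0.5363, y = 0.2521

ψ = 0.8408, x_3 = 0.2075, y_3 = 0.1826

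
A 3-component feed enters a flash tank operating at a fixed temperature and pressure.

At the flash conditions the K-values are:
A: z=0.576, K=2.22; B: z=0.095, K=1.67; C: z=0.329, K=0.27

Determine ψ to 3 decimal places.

ψ = 0.627

Material balance + equilibrium reduce to Σ zᵢ(Kᵢ−1)/(1+ψ(Kᵢ−1)) = 0.
Feasibility: ΣzᵢKᵢ = 1.526, Σzᵢ/Kᵢ = 1.535 — both > 1, two phases present.
Newton–Raphson from ψ = 0.5:
  ψ = 0.500: g = 0.1059, g' = -0.789 → ψ = 0.634
  ψ = 0.634: g = -0.0063, g' = -0.901 → ψ = 0.627
Converged at ψ = 0.627.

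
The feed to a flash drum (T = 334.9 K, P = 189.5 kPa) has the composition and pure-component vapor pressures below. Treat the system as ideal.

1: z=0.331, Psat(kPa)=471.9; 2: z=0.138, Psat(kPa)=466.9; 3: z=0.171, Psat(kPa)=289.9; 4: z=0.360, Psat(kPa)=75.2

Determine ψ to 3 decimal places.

ψ = 0.746

Raoult's law: Kᵢ = Pᵢˢᵃᵗ/P = Pᵢˢᵃᵗ/189.5.
  K_1 = 471.9/189.5 = 2.49024, K_2 = 466.9/189.5 = 2.46385, K_3 = 289.9/189.5 = 1.52982, K_4 = 75.2/189.5 = 0.39683
Rachford–Rice: g(ψ) = Σ zᵢ(Kᵢ−1)/(1+ψ(Kᵢ−1)) = 0.
g(0) = ΣzᵢKᵢ − 1 = 0.569 and g(1) = 1 − Σzᵢ/Kᵢ = -0.208, so a root lies in (0, 1).
Newton iteration, ψ⁰ = 0.36:
  ψ = 0.360: g = 0.2521, g' = -0.686 → ψ = 0.728
  ψ = 0.728: g = 0.0129, g' = -0.679 → ψ = 0.747
  ψ = 0.747: g = -0.0001, g' = -0.690 → ψ = 0.746
Converged at ψ = 0.746.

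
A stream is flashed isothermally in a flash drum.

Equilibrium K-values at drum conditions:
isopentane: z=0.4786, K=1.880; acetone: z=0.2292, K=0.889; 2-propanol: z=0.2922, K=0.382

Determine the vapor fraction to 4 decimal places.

Material balance + equilibrium reduce to Σ zᵢ(Kᵢ−1)/(1+ψ(Kᵢ−1)) = 0.
Check two-phase: ΣzᵢKᵢ = 1.2151 > 1 and Σzᵢ/Kᵢ = 1.2773 > 1, so g(0) = 0.2151 > 0 and g(1) = -0.2773 < 0.
Newton–Raphson from ψ = 0.36:
  ψ = 0.3600: g = 0.06109, g' = -0.4014 → ψ = 0.5122
  ψ = 0.5122: g = -0.00087, g' = -0.4182 → ψ = 0.5101
Converged at ψ = 0.5101.

ψ = 0.5101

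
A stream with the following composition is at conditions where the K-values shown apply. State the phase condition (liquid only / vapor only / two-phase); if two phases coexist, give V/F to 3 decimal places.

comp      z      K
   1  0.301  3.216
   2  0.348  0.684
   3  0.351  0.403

two-phase, V/F = 0.332

ΣzᵢKᵢ = 1.348; Σzᵢ/Kᵢ = 1.473.
Both exceed 1, so a two-phase solution exists.
Material balance + equilibrium reduce to Σ zᵢ(Kᵢ−1)/(1+ψ(Kᵢ−1)) = 0.
Iterate (Newton) starting at ψ = 0.5:
  ψ = 0.500: g = -0.1129, g' = -0.636 → ψ = 0.322
  ψ = 0.322: g = 0.0071, g' = -0.738 → ψ = 0.332
Converged at ψ = 0.332.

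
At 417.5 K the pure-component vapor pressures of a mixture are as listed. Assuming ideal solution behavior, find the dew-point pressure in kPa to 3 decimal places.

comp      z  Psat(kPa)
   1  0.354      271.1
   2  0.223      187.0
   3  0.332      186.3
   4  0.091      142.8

At the dew point ψ → 1, so Σzᵢ/Kᵢ = 1 with Kᵢ = Pᵢˢᵃᵗ/P ⇒ 1/P = Σzᵢ/Pᵢˢᵃᵗ.
1/P = 0.354/271.1 + 0.223/187.0 + 0.332/186.3 + 0.091/142.8 = 0.004918 ⇒ P = 203.350 kPa

Pdew = 203.350 kPa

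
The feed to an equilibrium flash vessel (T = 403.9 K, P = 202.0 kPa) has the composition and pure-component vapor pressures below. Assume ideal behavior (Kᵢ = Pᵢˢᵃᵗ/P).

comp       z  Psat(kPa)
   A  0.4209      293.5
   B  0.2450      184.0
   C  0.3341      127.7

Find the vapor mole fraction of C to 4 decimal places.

y_C = 0.2432

Raoult's law: Kᵢ = Pᵢˢᵃᵗ/P = Pᵢˢᵃᵗ/202.0.
  K_A = 293.5/202.0 = 1.452970, K_B = 184.0/202.0 = 0.910891, K_C = 127.7/202.0 = 0.632178
Newton–Raphson from ψ = 0.5:
  ψ = 0.5000: g = -0.01798, g' = -0.1274 → ψ = 0.3588
  ψ = 0.3588: g = -0.00013, g' = -0.1260 → ψ = 0.3578
Converged at ψ = 0.3578.
Compositions from xᵢ = zᵢ/(1+ψ(Kᵢ−1)), yᵢ = Kᵢxᵢ:
  A: x = 0.3622, y = 0.5263
  B: x = 0.2531, y = 0.2305
  C: x = 0.3847, y = 0.2432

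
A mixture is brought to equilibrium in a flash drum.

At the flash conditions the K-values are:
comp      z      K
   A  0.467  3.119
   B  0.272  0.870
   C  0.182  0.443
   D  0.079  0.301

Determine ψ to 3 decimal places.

Let ψ = V/F and solve Σ zᵢ(Kᵢ−1)/(1+ψ(Kᵢ−1)) = 0.
g(0) = ΣzᵢKᵢ − 1 = 0.798 and g(1) = 1 − Σzᵢ/Kᵢ = -0.136, so a root lies in (0, 1).
Newton iteration, ψ⁰ = 0.5:
  ψ = 0.500: g = 0.2173, g' = -0.699 → ψ = 0.811
  ψ = 0.811: g = 0.0123, g' = -0.683 → ψ = 0.829
Converged at ψ = 0.829.

ψ = 0.829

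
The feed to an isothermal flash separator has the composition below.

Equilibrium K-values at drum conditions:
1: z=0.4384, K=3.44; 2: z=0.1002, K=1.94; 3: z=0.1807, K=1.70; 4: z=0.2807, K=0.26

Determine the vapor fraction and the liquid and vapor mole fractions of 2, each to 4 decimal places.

Newton–Raphson from ψ = 0.34:
  ψ = 0.3400: g = 0.48066, g' = -1.1628 → ψ = 0.7534
  ψ = 0.7534: g = 0.04543, g' = -1.1773 → ψ = 0.7920
  ψ = 0.7920: g = -0.00164, g' = -1.2663 → ψ = 0.7907
Converged at ψ = 0.7907.
Compositions from xᵢ = zᵢ/(1+ψ(Kᵢ−1)), yᵢ = Kᵢxᵢ:
  1: x = 0.1497, y = 0.5148
  2: x = 0.0575, y = 0.1115
  3: x = 0.1163, y = 0.1977
  4: x = 0.6765, y = 0.1759

ψ = 0.7907, x_2 = 0.0575, y_2 = 0.1115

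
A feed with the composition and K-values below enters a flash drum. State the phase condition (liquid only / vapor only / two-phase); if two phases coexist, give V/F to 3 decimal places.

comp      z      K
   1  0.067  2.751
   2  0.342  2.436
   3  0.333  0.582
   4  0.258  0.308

two-phase, V/F = 0.351

ΣzᵢKᵢ = 1.291; Σzᵢ/Kᵢ = 1.575.
Both exceed 1, so a two-phase solution exists.
Rachford–Rice: g(ψ) = Σ zᵢ(Kᵢ−1)/(1+ψ(Kᵢ−1)) = 0.
Iterate (Newton) starting at ψ = 0.44:
  ψ = 0.440: g = -0.0600, g' = -0.673 → ψ = 0.351
Converged at ψ = 0.351.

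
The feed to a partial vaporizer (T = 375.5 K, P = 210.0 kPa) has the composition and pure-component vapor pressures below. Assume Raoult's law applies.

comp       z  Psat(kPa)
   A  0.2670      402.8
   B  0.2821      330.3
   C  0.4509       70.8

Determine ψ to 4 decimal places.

Raoult's law: Kᵢ = Pᵢˢᵃᵗ/P = Pᵢˢᵃᵗ/210.0.
  K_A = 402.8/210.0 = 1.918095, K_B = 330.3/210.0 = 1.572857, K_C = 70.8/210.0 = 0.337143
Newton–Raphson from ψ = 0.5:
  ψ = 0.5000: g = -0.15342, g' = -0.6049 → ψ = 0.2464
  ψ = 0.2464: g = -0.01569, g' = -0.5038 → ψ = 0.2152
  ψ = 0.2152: g = -0.00007, g' = -0.4998 → ψ = 0.2151
Converged at ψ = 0.2151.

ψ = 0.2151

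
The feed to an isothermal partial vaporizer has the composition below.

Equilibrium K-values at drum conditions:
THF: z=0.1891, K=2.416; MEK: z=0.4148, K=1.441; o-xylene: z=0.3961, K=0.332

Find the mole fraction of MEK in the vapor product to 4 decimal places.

y_MEK = 0.5207

Material balance + equilibrium reduce to Σ zᵢ(Kᵢ−1)/(1+ψ(Kᵢ−1)) = 0.
Check two-phase: ΣzᵢKᵢ = 1.1861 > 1 and Σzᵢ/Kᵢ = 1.5592 > 1, so g(0) = 0.1861 > 0 and g(1) = -0.5592 < 0.
Iterate (Newton) starting at ψ = 0.5:
  ψ = 0.5000: g = -0.09064, g' = -0.5826 → ψ = 0.3444
  ψ = 0.3444: g = -0.00487, g' = -0.5303 → ψ = 0.3352
Converged at ψ = 0.3352.
Compositions from xᵢ = zᵢ/(1+ψ(Kᵢ−1)), yᵢ = Kᵢxᵢ:
  THF: x = 0.1282, y = 0.3098
  MEK: x = 0.3614, y = 0.5207
  o-xylene: x = 0.5104, y = 0.1695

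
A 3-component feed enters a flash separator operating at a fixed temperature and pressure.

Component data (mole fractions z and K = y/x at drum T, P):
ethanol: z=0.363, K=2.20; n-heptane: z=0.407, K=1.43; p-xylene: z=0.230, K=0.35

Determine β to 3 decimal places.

Newton–Raphson from β = 0.5:
  β = 0.500: g = 0.1948, g' = -0.468 → β = 0.916
  β = 0.916: g = -0.0363, g' = -0.751 → β = 0.867
  β = 0.867: g = -0.0019, g' = -0.676 → β = 0.865
Converged at β = 0.865.

β = 0.865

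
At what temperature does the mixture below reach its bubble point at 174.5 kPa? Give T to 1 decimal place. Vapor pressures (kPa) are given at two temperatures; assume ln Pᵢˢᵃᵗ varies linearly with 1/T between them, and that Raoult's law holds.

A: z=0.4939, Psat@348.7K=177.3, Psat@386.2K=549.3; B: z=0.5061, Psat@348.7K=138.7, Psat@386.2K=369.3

T = 351.9 K

Bubble-point temperature: ΣzᵢPᵢˢᵃᵗ(T) = P. Interpolate ln Pᵢˢᵃᵗ = aᵢ + bᵢ/T.
  T = 348.7 K: ΣzᵢPᵢˢᵃᵗ = 157.76 kPa
  T = 386.2 K: ΣzᵢPᵢˢᵃᵗ = 458.20 kPa
  T = 367.4 K: ΣzᵢPᵢˢᵃᵗ = 275.69 kPa
  T = 358.0 K: ΣzᵢPᵢˢᵃᵗ = 209.73 kPa
  T = 353.4 K: ΣzᵢPᵢˢᵃᵗ = 182.51 kPa
  T = 351.0 K: ΣzᵢPᵢˢᵃᵗ = 169.50 kPa
Interpolating between 351.0 K and 353.4 K gives T ≈ 351.9 K.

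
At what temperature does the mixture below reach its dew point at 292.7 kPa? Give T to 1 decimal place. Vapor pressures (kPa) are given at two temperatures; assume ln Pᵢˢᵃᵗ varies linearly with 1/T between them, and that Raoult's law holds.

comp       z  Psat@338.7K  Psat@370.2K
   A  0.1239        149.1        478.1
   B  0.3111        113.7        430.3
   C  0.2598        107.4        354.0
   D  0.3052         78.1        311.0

T = 364.0 K

Dew-point temperature: Σzᵢ·P/Pᵢˢᵃᵗ(T) = 1. Interpolate ln Pᵢˢᵃᵗ = aᵢ + bᵢ/T.
  T = 338.7 K: ΣzᵢP/Pᵢˢᵃᵗ = 2.8960
  T = 370.2 K: ΣzᵢP/Pᵢˢᵃᵗ = 0.7895
  T = 354.4 K: ΣzᵢP/Pᵢˢᵃᵗ = 1.4707
  T = 362.3 K: ΣzᵢP/Pᵢˢᵃᵗ = 1.0701
  T = 366.2 K: ΣzᵢP/Pᵢˢᵃᵗ = 0.9194
  T = 364.2 K: ΣzᵢP/Pᵢˢᵃᵗ = 0.9934
Interpolating between 362.3 K and 364.2 K gives T ≈ 364.0 K.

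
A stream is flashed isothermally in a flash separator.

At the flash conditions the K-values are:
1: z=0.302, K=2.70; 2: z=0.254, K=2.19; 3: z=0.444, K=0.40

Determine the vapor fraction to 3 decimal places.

ψ = 0.620

Iterate (Newton) starting at ψ = 0.5:
  ψ = 0.500: g = 0.0864, g' = -0.723 → ψ = 0.620
Converged at ψ = 0.620.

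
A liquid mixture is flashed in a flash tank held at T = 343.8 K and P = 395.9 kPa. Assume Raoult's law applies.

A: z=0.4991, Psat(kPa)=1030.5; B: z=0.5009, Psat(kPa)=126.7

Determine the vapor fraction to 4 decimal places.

Raoult's law: Kᵢ = Pᵢˢᵃᵗ/P = Pᵢˢᵃᵗ/395.9.
  K_A = 1030.5/395.9 = 2.602930, K_B = 126.7/395.9 = 0.320030
Newton iteration, ψ⁰ = 0.49:
  ψ = 0.4900: g = -0.06270, g' = -0.9231 → ψ = 0.4221
  ψ = 0.4221: g = -0.00052, g' = -0.9118 → ψ = 0.4215
Converged at ψ = 0.4215.

ψ = 0.4215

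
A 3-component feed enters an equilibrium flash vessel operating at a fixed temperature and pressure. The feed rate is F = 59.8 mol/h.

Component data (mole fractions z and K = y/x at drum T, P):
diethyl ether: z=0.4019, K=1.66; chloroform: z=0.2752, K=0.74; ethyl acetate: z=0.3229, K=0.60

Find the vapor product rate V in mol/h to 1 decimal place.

V = 17.1 mol/h

Rachford–Rice: g(ψ) = Σ zᵢ(Kᵢ−1)/(1+ψ(Kᵢ−1)) = 0.
g(0) = ΣzᵢKᵢ − 1 = 0.0645 and g(1) = 1 − Σzᵢ/Kᵢ = -0.1522, so a root lies in (0, 1).
Newton–Raphson from ψ = 0.5:
  ψ = 0.5000: g = -0.04425, g' = -0.2043 → ψ = 0.2834
  ψ = 0.2834: g = 0.00055, g' = -0.2116 → ψ = 0.2860
Converged at ψ = 0.2860.
Then V = ψ·F = 0.2860·59.8 = 17.1 mol/h and L = F − V = 42.7 mol/h.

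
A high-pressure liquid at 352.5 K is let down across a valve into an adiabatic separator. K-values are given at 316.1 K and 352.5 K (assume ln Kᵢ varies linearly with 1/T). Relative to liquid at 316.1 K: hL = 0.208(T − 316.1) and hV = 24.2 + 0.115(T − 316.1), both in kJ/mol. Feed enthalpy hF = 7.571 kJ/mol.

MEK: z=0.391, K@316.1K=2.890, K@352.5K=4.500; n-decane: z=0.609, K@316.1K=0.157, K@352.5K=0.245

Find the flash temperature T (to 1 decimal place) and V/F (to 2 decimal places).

T = 327.9 K, V/F = 0.22

Adiabatic flash: solve Rachford–Rice at each trial T, then check hF = ψ·hV(T) + (1−ψ)·hL(T).
  T = 316.1 K: K = (2.890, 0.157), RR gives ψ = 0.142, H_out = 3.427 kJ/mol
  T = 352.5 K: K = (4.500, 0.245), RR gives ψ = 0.344, H_out = 14.729 kJ/mol
  T = 334.3 K: K = (3.650, 0.199), RR gives ψ = 0.258, H_out = 9.593 kJ/mol
  T = 325.2 K: K = (3.258, 0.177), RR gives ψ = 0.206, H_out = 6.692 kJ/mol
  T = 329.8 K: K = (3.454, 0.188), RR gives ψ = 0.233, H_out = 8.195 kJ/mol
  T = 327.5 K: K = (3.355, 0.182), RR gives ψ = 0.220, H_out = 7.454 kJ/mol
Linear interpolation between T = 327.5 (H_out = 7.454) and T = 329.8 (H_out = 8.195) on hF = 7.571 gives T ≈ 327.9 K, at which ψ = 0.22.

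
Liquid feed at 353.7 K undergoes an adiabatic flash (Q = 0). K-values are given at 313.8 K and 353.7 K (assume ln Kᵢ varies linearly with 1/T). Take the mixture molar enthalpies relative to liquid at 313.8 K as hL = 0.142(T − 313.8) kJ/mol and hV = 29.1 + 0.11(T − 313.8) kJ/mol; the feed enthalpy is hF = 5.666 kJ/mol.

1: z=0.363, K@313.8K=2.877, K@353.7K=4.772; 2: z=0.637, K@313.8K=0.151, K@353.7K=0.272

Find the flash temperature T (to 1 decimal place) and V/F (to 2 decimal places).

Adiabatic flash: solve Rachford–Rice at each trial T, then check hF = ψ·hV(T) + (1−ψ)·hL(T).
  T = 313.8 K: K = (2.877, 0.151), RR gives ψ = 0.088, H_out = 2.566 kJ/mol
  T = 353.7 K: K = (4.772, 0.272), RR gives ψ = 0.330, H_out = 14.841 kJ/mol
  T = 333.8 K: K = (3.764, 0.206), RR gives ψ = 0.227, H_out = 9.299 kJ/mol
  T = 323.8 K: K = (3.304, 0.177), RR gives ψ = 0.165, H_out = 6.165 kJ/mol
  T = 318.8 K: K = (3.087, 0.164), RR gives ψ = 0.129, H_out = 4.440 kJ/mol
  T = 321.3 K: K = (3.195, 0.171), RR gives ψ = 0.147, H_out = 5.318 kJ/mol
  T = 322.6 K: K = (3.251, 0.174), RR gives ψ = 0.157, H_out = 5.762 kJ/mol
Linear interpolation between T = 321.3 (H_out = 5.318) and T = 322.6 (H_out = 5.762) on hF = 5.666 gives T ≈ 322.3 K, at which ψ = 0.15.

T = 322.3 K, V/F = 0.15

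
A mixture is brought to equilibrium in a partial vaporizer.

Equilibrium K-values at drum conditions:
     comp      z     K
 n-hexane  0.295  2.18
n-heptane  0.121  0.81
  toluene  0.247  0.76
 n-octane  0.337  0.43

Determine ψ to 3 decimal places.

Rachford–Rice: g(ψ) = Σ zᵢ(Kᵢ−1)/(1+ψ(Kᵢ−1)) = 0.
Check two-phase: ΣzᵢKᵢ = 1.074 > 1 and Σzᵢ/Kᵢ = 1.393 > 1, so g(0) = 0.074 > 0 and g(1) = -0.393 < 0.
Newton iteration, ψ⁰ = 0.5:
  ψ = 0.500: g = -0.1425, g' = -0.400 → ψ = 0.144
  ψ = 0.144: g = 0.0032, g' = -0.450 → ψ = 0.151
Converged at ψ = 0.151.

ψ = 0.151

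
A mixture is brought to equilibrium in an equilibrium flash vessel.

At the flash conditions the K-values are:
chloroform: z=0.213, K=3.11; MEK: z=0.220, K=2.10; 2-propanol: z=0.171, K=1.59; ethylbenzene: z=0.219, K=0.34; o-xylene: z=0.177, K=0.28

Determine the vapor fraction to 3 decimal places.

ψ = 0.546

Newton–Raphson from ψ = 0.66:
  ψ = 0.660: g = -0.0983, g' = -0.918 → ψ = 0.553
  ψ = 0.553: g = -0.0054, g' = -0.829 → ψ = 0.546
Converged at ψ = 0.546.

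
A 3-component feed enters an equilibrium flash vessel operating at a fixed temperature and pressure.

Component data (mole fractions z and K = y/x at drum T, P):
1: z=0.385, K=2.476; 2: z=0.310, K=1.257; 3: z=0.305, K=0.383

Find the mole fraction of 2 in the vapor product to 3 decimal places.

y_2 = 0.328

Rachford–Rice: g(ψ) = Σ zᵢ(Kᵢ−1)/(1+ψ(Kᵢ−1)) = 0.
g(0) = ΣzᵢKᵢ − 1 = 0.460 and g(1) = 1 − Σzᵢ/Kᵢ = -0.198, so a root lies in (0, 1).
Newton iteration, ψ⁰ = 0.36:
  ψ = 0.360: g = 0.2021, g' = -0.567 → ψ = 0.717
  ψ = 0.717: g = 0.0061, g' = -0.586 → ψ = 0.727
Converged at ψ = 0.727.
Compositions from xᵢ = zᵢ/(1+ψ(Kᵢ−1)), yᵢ = Kᵢxᵢ:
  1: x = 0.186, y = 0.460
  2: x = 0.261, y = 0.328
  3: x = 0.553, y = 0.212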